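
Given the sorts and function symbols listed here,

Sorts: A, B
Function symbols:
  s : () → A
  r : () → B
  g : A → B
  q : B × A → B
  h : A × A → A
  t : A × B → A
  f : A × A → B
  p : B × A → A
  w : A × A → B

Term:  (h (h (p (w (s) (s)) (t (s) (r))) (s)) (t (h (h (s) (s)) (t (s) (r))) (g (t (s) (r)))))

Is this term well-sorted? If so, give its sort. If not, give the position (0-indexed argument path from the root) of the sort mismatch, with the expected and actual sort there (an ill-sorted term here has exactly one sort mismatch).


well-sorted; sort = A

        (s) : A
        (s) : A
      (w (s) (s)) : B
        (s) : A
        (r) : B
      (t (s) (r)) : A
    (p (w (s) (s)) (t (s) (r))) : A
    (s) : A
  (h (p (w (s) (s)) (t (s) (r))) (s)) : A
        (s) : A
        (s) : A
      (h (s) (s)) : A
        (s) : A
        (r) : B
      (t (s) (r)) : A
    (h (h (s) (s)) (t (s) (r))) : A
        (s) : A
        (r) : B
      (t (s) (r)) : A
    (g (t (s) (r))) : B
  (t (h (h (s) (s)) (t (s) (r))) (g (t (s) (r)))) : A
(h (h (p (w (s) (s)) (t (s) (r))) (s)) (t (h (h (s) (s)) (t (s) (r))) (g (t (s) (r))))) : A


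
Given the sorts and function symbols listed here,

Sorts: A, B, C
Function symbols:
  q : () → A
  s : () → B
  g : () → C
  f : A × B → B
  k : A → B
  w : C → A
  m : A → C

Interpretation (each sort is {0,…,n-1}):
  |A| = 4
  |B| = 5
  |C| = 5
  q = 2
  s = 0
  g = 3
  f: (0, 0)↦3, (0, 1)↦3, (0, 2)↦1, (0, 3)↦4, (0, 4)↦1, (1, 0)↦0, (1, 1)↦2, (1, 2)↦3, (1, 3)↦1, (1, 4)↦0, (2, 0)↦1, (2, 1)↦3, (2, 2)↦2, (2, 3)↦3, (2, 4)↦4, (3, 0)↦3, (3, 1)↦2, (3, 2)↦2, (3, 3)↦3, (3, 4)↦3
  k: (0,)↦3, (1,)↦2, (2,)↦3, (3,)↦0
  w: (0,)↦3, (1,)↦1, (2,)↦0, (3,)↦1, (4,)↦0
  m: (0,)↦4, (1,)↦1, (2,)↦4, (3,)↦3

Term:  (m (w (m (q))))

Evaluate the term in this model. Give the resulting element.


  q = 2
  (m (q)) = m(2,) = 4
  (w (m (q))) = w(4,) = 0
  (m (w (m (q)))) = m(0,) = 4

value = 4


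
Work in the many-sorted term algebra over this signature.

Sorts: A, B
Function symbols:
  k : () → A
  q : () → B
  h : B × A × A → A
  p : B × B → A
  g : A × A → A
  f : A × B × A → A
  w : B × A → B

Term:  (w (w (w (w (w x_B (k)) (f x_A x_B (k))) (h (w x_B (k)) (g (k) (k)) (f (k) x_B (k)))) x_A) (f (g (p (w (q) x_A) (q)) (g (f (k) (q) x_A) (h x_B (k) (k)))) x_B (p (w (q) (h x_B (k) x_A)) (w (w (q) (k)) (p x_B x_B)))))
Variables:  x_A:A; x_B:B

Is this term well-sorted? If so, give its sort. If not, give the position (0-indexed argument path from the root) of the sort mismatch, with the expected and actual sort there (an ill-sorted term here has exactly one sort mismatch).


          x_B : B
          (k) : A
        (w x_B (k)) : B
          x_A : A
          x_B : B
          (k) : A
        (f x_A x_B (k)) : A
      (w (w x_B (k)) (f x_A x_B (k))) : B
          x_B : B
          (k) : A
        (w x_B (k)) : B
          (k) : A
          (k) : A
        (g (k) (k)) : A
          (k) : A
          x_B : B
          (k) : A
        (f (k) x_B (k)) : A
      (h (w x_B (k)) (g (k) (k)) (f (k) x_B (k))) : A
    (w (w (w x_B (k)) (f x_A x_B (k))) (h (w x_B (k)) (g (k) (k)) (f (k) x_B (k)))) : B
    x_A : A
  (w (w (w (w x_B (k)) (f x_A x_B (k))) (h (w x_B (k)) (g (k) (k)) (f (k) x_B (k)))) x_A) : B
          (q) : B
          x_A : A
        (w (q) x_A) : B
        (q) : B
      (p (w (q) x_A) (q)) : A
          (k) : A
          (q) : B
          x_A : A
        (f (k) (q) x_A) : A
          x_B : B
          (k) : A
          (k) : A
        (h x_B (k) (k)) : A
      (g (f (k) (q) x_A) (h x_B (k) (k))) : A
    (g (p (w (q) x_A) (q)) (g (f (k) (q) x_A) (h x_B (k) (k)))) : A
    x_B : B
        (q) : B
          x_B : B
          (k) : A
          x_A : A
        (h x_B (k) x_A) : A
      (w (q) (h x_B (k) x_A)) : B
          (q) : B
          (k) : A
        (w (q) (k)) : B
          x_B : B
          x_B : B
        (p x_B x_B) : A
      (w (w (q) (k)) (p x_B x_B)) : B
    (p (w (q) (h x_B (k) x_A)) (w (w (q) (k)) (p x_B x_B))) : A
  (f (g (p (w (q) x_A) (q)) (g (f (k) (q) x_A) (h x_B (k) (k)))) x_B (p (w (q) (h x_B (k) x_A)) (w (w (q) (k)) (p x_B x_B)))) : A
(w (w (w (w (w x_B (k)) (f x_A x_B (k))) (h (w x_B (k)) (g (k) (k)) (f (k) x_B (k)))) x_A) (f (g (p (w (q) x_A) (q)) (g (f (k) (q) x_A) (h x_B (k) (k)))) x_B (p (w (q) (h x_B (k) x_A)) (w (w (q) (k)) (p x_B x_B))))) : B

well-sorted; sort = B


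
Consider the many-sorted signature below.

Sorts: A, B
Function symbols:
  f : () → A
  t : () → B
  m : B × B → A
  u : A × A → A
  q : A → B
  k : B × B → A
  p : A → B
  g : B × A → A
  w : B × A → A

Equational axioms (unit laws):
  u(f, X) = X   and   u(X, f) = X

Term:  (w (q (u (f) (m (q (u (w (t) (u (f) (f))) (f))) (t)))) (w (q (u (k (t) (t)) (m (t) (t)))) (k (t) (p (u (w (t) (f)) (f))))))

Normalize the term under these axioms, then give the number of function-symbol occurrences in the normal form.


1. (w (q (u (f) (m (q (u (w (t) (u (f) (f))) (f))) (t)))) (w (q (u (k (t) (t)) (m (t) (t)))) (k (t) (p (u (w (t) (f)) (f))))))  →  (w (q (m (q (u (w (t) (u (f) (f))) (f))) (t))) (w (q (u (k (t) (t)) (m (t) (t)))) (k (t) (p (u (w (t) (f)) (f))))))
2. (w (q (m (q (u (w (t) (u (f) (f))) (f))) (t))) (w (q (u (k (t) (t)) (m (t) (t)))) (k (t) (p (u (w (t) (f)) (f))))))  →  (w (q (m (q (w (t) (u (f) (f)))) (t))) (w (q (u (k (t) (t)) (m (t) (t)))) (k (t) (p (u (w (t) (f)) (f))))))
3. (w (q (m (q (w (t) (u (f) (f)))) (t))) (w (q (u (k (t) (t)) (m (t) (t)))) (k (t) (p (u (w (t) (f)) (f))))))  →  (w (q (m (q (w (t) (f))) (t))) (w (q (u (k (t) (t)) (m (t) (t)))) (k (t) (p (u (w (t) (f)) (f))))))
4. (w (q (m (q (w (t) (f))) (t))) (w (q (u (k (t) (t)) (m (t) (t)))) (k (t) (p (u (w (t) (f)) (f))))))  →  (w (q (m (q (w (t) (f))) (t))) (w (q (u (k (t) (t)) (m (t) (t)))) (k (t) (p (w (t) (f))))))
normal form: (w (q (m (q (w (t) (f))) (t))) (w (q (u (k (t) (t)) (m (t) (t)))) (k (t) (p (w (t) (f))))))

size = 23


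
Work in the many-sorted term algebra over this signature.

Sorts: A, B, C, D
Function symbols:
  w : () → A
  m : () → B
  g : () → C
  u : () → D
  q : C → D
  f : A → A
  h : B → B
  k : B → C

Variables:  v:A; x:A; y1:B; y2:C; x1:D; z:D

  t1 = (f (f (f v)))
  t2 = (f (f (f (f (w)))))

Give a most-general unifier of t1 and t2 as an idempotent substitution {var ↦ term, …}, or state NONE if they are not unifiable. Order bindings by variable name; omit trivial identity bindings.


{v ↦ (f (w))}


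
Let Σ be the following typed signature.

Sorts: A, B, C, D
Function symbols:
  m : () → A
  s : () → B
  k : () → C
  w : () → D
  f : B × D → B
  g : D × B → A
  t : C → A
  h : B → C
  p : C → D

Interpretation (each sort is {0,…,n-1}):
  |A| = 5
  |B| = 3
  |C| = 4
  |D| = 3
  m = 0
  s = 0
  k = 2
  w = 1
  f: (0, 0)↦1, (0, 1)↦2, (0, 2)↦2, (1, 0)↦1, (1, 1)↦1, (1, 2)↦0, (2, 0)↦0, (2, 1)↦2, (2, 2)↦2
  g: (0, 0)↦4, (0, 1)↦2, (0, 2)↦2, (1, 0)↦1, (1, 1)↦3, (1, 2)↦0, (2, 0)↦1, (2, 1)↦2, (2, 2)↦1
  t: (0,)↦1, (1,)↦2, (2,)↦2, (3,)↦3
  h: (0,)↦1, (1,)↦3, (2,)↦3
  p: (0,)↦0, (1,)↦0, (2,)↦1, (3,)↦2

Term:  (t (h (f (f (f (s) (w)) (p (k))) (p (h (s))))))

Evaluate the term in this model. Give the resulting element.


value = 2

  s = 0
  w = 1
  (f (s) (w)) = f(0, 1) = 2
  k = 2
  (p (k)) = p(2,) = 1
  (f (f (s) (w)) (p (k))) = f(2, 1) = 2
  s = 0
  (h (s)) = h(0,) = 1
  (p (h (s))) = p(1,) = 0
  (f (f (f (s) (w)) (p (k))) (p (h (s)))) = f(2, 0) = 0
  (h (f (f (f (s) (w)) (p (k))) (p (h (s))))) = h(0,) = 1
  (t (h (f (f (f (s) (w)) (p (k))) (p (h (s)))))) = t(1,) = 2


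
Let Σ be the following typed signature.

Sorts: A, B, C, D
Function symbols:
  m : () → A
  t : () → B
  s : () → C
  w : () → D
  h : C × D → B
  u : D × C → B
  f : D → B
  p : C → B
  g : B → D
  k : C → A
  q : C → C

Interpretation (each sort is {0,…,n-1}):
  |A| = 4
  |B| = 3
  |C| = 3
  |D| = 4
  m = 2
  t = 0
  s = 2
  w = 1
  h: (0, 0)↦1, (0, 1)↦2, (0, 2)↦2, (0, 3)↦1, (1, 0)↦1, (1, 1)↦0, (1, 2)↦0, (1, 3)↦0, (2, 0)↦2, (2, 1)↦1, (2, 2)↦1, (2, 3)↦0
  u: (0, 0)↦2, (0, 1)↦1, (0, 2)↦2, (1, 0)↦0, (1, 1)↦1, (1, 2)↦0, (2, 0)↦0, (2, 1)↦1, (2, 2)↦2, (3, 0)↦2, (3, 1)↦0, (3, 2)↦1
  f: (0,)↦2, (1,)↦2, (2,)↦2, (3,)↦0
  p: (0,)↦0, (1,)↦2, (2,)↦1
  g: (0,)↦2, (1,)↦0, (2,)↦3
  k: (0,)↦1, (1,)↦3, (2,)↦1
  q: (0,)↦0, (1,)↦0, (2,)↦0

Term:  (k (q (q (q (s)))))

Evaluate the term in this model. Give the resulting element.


  s = 2
  (q (s)) = q(2,) = 0
  (q (q (s))) = q(0,) = 0
  (q (q (q (s)))) = q(0,) = 0
  (k (q (q (q (s))))) = k(0,) = 1

value = 1


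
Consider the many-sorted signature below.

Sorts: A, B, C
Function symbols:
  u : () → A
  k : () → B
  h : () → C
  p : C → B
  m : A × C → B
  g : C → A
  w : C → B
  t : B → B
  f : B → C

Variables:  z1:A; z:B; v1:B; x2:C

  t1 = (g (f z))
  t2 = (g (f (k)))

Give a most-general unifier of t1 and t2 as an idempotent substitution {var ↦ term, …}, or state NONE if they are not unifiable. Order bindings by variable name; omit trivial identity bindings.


{z ↦ (k)}


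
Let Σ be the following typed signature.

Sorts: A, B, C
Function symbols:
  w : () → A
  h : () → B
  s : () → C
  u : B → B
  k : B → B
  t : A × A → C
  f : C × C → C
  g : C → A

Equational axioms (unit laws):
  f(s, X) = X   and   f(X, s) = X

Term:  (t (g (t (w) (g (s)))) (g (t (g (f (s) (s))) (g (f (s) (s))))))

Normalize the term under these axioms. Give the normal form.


normal form = (t (g (t (w) (g (s)))) (g (t (g (s)) (g (s)))))

1. (t (g (t (w) (g (s)))) (g (t (g (f (s) (s))) (g (f (s) (s))))))  →  (t (g (t (w) (g (s)))) (g (t (g (s)) (g (f (s) (s))))))
2. (t (g (t (w) (g (s)))) (g (t (g (s)) (g (f (s) (s))))))  →  (t (g (t (w) (g (s)))) (g (t (g (s)) (g (s)))))


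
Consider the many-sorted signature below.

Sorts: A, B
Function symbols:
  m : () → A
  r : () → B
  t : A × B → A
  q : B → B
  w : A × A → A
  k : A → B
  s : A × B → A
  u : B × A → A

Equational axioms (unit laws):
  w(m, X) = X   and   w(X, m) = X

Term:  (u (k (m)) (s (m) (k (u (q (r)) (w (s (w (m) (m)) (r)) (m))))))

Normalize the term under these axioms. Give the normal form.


normal form = (u (k (m)) (s (m) (k (u (q (r)) (s (m) (r))))))

1. (u (k (m)) (s (m) (k (u (q (r)) (w (s (w (m) (m)) (r)) (m))))))  →  (u (k (m)) (s (m) (k (u (q (r)) (s (w (m) (m)) (r))))))
2. (u (k (m)) (s (m) (k (u (q (r)) (s (w (m) (m)) (r))))))  →  (u (k (m)) (s (m) (k (u (q (r)) (s (m) (r))))))


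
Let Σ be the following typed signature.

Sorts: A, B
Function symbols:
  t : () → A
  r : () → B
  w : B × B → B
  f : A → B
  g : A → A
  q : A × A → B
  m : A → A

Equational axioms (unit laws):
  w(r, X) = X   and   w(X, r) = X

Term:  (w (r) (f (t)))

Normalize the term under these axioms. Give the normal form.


1. (w (r) (f (t)))  →  (f (t))

normal form = (f (t))


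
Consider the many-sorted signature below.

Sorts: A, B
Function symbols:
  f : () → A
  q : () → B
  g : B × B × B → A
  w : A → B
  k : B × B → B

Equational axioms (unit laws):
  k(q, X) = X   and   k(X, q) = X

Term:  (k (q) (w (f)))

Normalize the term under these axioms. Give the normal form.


1. (k (q) (w (f)))  →  (w (f))

normal form = (w (f))


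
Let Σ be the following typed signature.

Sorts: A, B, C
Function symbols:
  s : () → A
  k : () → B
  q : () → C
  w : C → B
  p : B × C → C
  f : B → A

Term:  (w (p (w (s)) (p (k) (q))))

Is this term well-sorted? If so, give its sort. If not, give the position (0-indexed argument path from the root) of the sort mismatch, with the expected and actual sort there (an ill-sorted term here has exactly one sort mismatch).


ill-sorted at position [0, 0, 0]: expected C, got A

      (s) : A
    (w (s)) : ✗ arg 0 at [0, 0, 0] has sort A, expected C
      (k) : B
      (q) : C
    (p (k) (q)) : C


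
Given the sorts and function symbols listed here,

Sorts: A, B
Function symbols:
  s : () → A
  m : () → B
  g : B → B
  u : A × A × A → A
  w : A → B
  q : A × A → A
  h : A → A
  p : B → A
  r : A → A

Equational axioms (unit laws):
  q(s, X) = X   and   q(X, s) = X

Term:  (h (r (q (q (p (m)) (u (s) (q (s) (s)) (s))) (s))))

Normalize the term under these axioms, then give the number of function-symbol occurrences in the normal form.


1. (h (r (q (q (p (m)) (u (s) (q (s) (s)) (s))) (s))))  →  (h (r (q (p (m)) (u (s) (q (s) (s)) (s)))))
2. (h (r (q (p (m)) (u (s) (q (s) (s)) (s)))))  →  (h (r (q (p (m)) (u (s) (s) (s)))))
normal form: (h (r (q (p (m)) (u (s) (s) (s)))))

size = 9


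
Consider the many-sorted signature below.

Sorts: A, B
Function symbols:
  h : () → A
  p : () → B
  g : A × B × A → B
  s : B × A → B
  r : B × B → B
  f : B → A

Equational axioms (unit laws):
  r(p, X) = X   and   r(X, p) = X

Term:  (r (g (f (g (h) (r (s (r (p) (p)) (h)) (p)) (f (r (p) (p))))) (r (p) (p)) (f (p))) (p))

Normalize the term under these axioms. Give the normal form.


normal form = (g (f (g (h) (s (p) (h)) (f (p)))) (p) (f (p)))

1. (r (g (f (g (h) (r (s (r (p) (p)) (h)) (p)) (f (r (p) (p))))) (r (p) (p)) (f (p))) (p))  →  (g (f (g (h) (r (s (r (p) (p)) (h)) (p)) (f (r (p) (p))))) (r (p) (p)) (f (p)))
2. (g (f (g (h) (r (s (r (p) (p)) (h)) (p)) (f (r (p) (p))))) (r (p) (p)) (f (p)))  →  (g (f (g (h) (s (r (p) (p)) (h)) (f (r (p) (p))))) (r (p) (p)) (f (p)))
3. (g (f (g (h) (s (r (p) (p)) (h)) (f (r (p) (p))))) (r (p) (p)) (f (p)))  →  (g (f (g (h) (s (p) (h)) (f (r (p) (p))))) (r (p) (p)) (f (p)))
4. (g (f (g (h) (s (p) (h)) (f (r (p) (p))))) (r (p) (p)) (f (p)))  →  (g (f (g (h) (s (p) (h)) (f (p)))) (r (p) (p)) (f (p)))
5. (g (f (g (h) (s (p) (h)) (f (p)))) (r (p) (p)) (f (p)))  →  (g (f (g (h) (s (p) (h)) (f (p)))) (p) (f (p)))


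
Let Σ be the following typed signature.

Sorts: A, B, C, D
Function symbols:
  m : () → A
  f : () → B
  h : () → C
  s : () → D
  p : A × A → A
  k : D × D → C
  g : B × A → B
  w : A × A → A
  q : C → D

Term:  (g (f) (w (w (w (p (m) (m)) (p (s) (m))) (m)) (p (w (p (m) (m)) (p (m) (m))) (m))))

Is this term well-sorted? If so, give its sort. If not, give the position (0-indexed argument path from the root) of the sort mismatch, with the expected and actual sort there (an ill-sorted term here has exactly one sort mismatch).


ill-sorted at position [1, 0, 0, 1, 0]: expected A, got D

  (f) : B
          (m) : A
          (m) : A
        (p (m) (m)) : A
          (s) : D
          (m) : A
        (p (s) (m)) : ✗ arg 0 at [1, 0, 0, 1, 0] has sort D, expected A
      (m) : A
          (m) : A
          (m) : A
        (p (m) (m)) : A
          (m) : A
          (m) : A
        (p (m) (m)) : A
      (w (p (m) (m)) (p (m) (m))) : A
      (m) : A
    (p (w (p (m) (m)) (p (m) (m))) (m)) : A


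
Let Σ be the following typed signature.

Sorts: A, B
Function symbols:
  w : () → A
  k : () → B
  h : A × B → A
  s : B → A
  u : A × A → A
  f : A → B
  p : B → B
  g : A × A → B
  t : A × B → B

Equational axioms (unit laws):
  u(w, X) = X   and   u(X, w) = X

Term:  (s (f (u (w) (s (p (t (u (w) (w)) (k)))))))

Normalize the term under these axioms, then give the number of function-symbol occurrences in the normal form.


size = 7

1. (s (f (u (w) (s (p (t (u (w) (w)) (k)))))))  →  (s (f (s (p (t (u (w) (w)) (k))))))
2. (s (f (s (p (t (u (w) (w)) (k))))))  →  (s (f (s (p (t (w) (k))))))
normal form: (s (f (s (p (t (w) (k))))))


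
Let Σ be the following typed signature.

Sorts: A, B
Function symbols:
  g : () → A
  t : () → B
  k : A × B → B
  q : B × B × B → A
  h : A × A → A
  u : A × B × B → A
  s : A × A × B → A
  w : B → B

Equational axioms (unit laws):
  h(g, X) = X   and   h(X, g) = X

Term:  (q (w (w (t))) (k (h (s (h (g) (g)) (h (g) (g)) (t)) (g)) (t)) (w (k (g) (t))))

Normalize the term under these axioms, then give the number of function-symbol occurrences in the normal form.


size = 14

1. (q (w (w (t))) (k (h (s (h (g) (g)) (h (g) (g)) (t)) (g)) (t)) (w (k (g) (t))))  →  (q (w (w (t))) (k (s (h (g) (g)) (h (g) (g)) (t)) (t)) (w (k (g) (t))))
2. (q (w (w (t))) (k (s (h (g) (g)) (h (g) (g)) (t)) (t)) (w (k (g) (t))))  →  (q (w (w (t))) (k (s (g) (h (g) (g)) (t)) (t)) (w (k (g) (t))))
3. (q (w (w (t))) (k (s (g) (h (g) (g)) (t)) (t)) (w (k (g) (t))))  →  (q (w (w (t))) (k (s (g) (g) (t)) (t)) (w (k (g) (t))))
normal form: (q (w (w (t))) (k (s (g) (g) (t)) (t)) (w (k (g) (t))))


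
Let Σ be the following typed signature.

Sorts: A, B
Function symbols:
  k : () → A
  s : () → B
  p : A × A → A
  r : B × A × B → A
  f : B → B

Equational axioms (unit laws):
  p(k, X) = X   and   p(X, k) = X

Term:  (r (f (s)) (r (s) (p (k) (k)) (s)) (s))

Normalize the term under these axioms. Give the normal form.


normal form = (r (f (s)) (r (s) (k) (s)) (s))

1. (r (f (s)) (r (s) (p (k) (k)) (s)) (s))  →  (r (f (s)) (r (s) (k) (s)) (s))


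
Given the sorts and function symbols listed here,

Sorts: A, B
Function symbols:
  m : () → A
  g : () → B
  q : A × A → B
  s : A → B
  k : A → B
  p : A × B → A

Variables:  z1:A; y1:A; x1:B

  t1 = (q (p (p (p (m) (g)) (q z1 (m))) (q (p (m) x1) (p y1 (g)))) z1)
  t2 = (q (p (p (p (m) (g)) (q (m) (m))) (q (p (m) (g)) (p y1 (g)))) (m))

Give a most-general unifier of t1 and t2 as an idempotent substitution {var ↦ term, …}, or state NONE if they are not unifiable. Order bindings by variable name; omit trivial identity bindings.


{x1 ↦ (g), z1 ↦ (m)}


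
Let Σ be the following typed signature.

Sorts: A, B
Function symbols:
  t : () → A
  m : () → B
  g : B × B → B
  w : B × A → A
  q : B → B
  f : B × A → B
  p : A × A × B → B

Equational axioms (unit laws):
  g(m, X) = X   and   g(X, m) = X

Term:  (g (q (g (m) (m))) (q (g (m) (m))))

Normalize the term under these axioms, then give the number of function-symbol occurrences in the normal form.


1. (g (q (g (m) (m))) (q (g (m) (m))))  →  (g (q (m)) (q (g (m) (m))))
2. (g (q (m)) (q (g (m) (m))))  →  (g (q (m)) (q (m)))
normal form: (g (q (m)) (q (m)))

size = 5


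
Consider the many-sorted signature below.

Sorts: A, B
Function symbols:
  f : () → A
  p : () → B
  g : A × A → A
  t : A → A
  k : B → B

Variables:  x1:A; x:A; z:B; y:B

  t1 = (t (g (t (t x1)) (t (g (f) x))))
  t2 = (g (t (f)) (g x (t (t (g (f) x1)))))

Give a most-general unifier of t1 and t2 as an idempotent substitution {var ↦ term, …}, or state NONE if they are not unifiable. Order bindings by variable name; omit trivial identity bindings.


head clash or occurs-check failure — not unifiable

NONE (not unifiable)


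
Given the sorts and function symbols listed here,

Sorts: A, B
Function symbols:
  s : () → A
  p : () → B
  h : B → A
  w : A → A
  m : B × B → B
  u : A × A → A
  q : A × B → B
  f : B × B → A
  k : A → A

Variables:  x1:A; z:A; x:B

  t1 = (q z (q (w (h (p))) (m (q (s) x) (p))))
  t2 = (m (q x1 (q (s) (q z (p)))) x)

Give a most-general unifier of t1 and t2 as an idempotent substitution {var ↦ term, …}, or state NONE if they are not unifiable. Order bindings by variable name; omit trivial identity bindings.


head clash or occurs-check failure — not unifiable

NONE (not unifiable)


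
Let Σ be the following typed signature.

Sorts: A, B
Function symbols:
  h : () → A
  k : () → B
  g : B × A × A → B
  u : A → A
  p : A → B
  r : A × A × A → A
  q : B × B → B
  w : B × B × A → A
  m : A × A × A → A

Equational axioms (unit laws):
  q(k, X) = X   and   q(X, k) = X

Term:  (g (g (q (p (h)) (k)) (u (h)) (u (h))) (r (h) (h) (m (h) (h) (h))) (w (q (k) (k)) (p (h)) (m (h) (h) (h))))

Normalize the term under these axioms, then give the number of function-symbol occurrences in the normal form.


1. (g (g (q (p (h)) (k)) (u (h)) (u (h))) (r (h) (h) (m (h) (h) (h))) (w (q (k) (k)) (p (h)) (m (h) (h) (h))))  →  (g (g (p (h)) (u (h)) (u (h))) (r (h) (h) (m (h) (h) (h))) (w (q (k) (k)) (p (h)) (m (h) (h) (h))))
2. (g (g (p (h)) (u (h)) (u (h))) (r (h) (h) (m (h) (h) (h))) (w (q (k) (k)) (p (h)) (m (h) (h) (h))))  →  (g (g (p (h)) (u (h)) (u (h))) (r (h) (h) (m (h) (h) (h))) (w (k) (p (h)) (m (h) (h) (h))))
normal form: (g (g (p (h)) (u (h)) (u (h))) (r (h) (h) (m (h) (h) (h))) (w (k) (p (h)) (m (h) (h) (h))))

size = 23


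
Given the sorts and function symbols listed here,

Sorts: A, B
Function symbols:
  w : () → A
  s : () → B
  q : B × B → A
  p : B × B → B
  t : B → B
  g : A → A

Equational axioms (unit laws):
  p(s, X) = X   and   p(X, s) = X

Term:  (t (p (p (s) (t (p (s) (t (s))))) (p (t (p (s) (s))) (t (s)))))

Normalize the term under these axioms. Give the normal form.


1. (t (p (p (s) (t (p (s) (t (s))))) (p (t (p (s) (s))) (t (s)))))  →  (t (p (t (p (s) (t (s)))) (p (t (p (s) (s))) (t (s)))))
2. (t (p (t (p (s) (t (s)))) (p (t (p (s) (s))) (t (s)))))  →  (t (p (t (t (s))) (p (t (p (s) (s))) (t (s)))))
3. (t (p (t (t (s))) (p (t (p (s) (s))) (t (s)))))  →  (t (p (t (t (s))) (p (t (s)) (t (s)))))

normal form = (t (p (t (t (s))) (p (t (s)) (t (s)))))


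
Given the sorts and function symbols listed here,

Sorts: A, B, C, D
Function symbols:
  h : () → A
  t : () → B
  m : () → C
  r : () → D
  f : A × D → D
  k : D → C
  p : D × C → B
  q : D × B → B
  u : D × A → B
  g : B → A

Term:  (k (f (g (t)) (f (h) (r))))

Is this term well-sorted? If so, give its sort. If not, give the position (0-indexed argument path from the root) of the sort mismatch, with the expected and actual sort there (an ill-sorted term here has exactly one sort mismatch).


      (t) : B
    (g (t)) : A
      (h) : A
      (r) : D
    (f (h) (r)) : D
  (f (g (t)) (f (h) (r))) : D
(k (f (g (t)) (f (h) (r)))) : C

well-sorted; sort = C


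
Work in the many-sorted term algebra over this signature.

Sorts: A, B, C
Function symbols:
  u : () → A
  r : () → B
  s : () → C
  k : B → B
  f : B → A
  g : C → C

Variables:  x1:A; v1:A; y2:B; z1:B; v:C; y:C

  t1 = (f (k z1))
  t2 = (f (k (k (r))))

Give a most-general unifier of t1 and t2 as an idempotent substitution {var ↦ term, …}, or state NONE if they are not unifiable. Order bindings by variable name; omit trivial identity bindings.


{z1 ↦ (k (r))}


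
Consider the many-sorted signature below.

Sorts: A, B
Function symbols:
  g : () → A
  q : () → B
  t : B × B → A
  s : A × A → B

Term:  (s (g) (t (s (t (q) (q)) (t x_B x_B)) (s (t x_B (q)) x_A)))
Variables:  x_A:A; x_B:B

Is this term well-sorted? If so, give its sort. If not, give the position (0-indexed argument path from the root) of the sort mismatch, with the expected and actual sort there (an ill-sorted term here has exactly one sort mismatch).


well-sorted; sort = B

  (g) : A
        (q) : B
        (q) : B
      (t (q) (q)) : A
        x_B : B
        x_B : B
      (t x_B x_B) : A
    (s (t (q) (q)) (t x_B x_B)) : B
        x_B : B
        (q) : B
      (t x_B (q)) : A
      x_A : A
    (s (t x_B (q)) x_A) : B
  (t (s (t (q) (q)) (t x_B x_B)) (s (t x_B (q)) x_A)) : A
(s (g) (t (s (t (q) (q)) (t x_B x_B)) (s (t x_B (q)) x_A))) : B


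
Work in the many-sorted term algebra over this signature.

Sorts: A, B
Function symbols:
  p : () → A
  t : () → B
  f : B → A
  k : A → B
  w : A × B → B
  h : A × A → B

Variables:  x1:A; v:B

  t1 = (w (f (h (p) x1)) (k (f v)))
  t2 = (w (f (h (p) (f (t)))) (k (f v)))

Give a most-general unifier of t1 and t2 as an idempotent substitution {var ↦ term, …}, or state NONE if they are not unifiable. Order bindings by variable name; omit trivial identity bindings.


{x1 ↦ (f (t))}


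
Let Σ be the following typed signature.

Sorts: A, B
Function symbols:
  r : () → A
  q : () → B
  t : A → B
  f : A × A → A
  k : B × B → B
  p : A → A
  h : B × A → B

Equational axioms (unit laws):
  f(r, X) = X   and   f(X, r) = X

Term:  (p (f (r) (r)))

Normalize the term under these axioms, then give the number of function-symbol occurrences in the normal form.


size = 2

1. (p (f (r) (r)))  →  (p (r))
normal form: (p (r))


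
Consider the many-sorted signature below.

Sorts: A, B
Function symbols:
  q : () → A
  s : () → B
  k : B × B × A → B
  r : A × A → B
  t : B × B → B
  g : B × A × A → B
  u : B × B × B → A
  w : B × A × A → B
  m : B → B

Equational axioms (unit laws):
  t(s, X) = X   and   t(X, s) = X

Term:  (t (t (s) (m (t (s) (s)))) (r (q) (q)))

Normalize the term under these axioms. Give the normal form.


normal form = (t (m (s)) (r (q) (q)))

1. (t (t (s) (m (t (s) (s)))) (r (q) (q)))  →  (t (m (t (s) (s))) (r (q) (q)))
2. (t (m (t (s) (s))) (r (q) (q)))  →  (t (m (s)) (r (q) (q)))


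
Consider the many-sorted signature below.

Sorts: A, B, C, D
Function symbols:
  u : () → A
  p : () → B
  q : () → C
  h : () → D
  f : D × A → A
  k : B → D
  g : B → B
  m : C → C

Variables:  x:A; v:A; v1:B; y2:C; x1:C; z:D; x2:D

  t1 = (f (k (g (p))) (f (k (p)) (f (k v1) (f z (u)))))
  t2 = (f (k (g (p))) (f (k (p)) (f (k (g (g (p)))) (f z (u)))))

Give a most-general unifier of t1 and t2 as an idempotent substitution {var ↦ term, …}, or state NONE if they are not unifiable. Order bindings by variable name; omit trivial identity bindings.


{v1 ↦ (g (g (p)))}


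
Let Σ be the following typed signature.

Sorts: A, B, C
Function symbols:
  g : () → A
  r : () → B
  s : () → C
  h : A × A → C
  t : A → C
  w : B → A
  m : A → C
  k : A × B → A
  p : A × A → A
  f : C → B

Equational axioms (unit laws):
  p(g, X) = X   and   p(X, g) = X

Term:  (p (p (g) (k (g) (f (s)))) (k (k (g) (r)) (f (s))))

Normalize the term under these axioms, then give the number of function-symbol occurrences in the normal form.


1. (p (p (g) (k (g) (f (s)))) (k (k (g) (r)) (f (s))))  →  (p (k (g) (f (s))) (k (k (g) (r)) (f (s))))
normal form: (p (k (g) (f (s))) (k (k (g) (r)) (f (s))))

size = 11


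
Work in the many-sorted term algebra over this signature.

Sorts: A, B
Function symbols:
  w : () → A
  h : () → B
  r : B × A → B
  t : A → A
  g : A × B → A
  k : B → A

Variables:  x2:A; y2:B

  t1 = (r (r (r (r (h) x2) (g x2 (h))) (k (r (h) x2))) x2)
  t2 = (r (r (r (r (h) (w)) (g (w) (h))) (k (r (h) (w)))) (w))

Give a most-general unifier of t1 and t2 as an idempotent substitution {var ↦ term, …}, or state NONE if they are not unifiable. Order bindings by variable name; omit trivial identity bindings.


{x2 ↦ (w)}


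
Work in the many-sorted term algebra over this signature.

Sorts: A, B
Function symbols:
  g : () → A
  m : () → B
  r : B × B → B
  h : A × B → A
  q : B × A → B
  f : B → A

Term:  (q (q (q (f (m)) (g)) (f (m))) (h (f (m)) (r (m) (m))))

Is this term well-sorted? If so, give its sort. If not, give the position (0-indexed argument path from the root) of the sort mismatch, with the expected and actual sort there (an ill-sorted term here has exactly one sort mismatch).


        (m) : B
      (f (m)) : A
      (g) : A
    (q (f (m)) (g)) : ✗ arg 0 at [0, 0, 0] has sort A, expected B
      (m) : B
    (f (m)) : A
      (m) : B
    (f (m)) : A
      (m) : B
      (m) : B
    (r (m) (m)) : B
  (h (f (m)) (r (m) (m))) : A

ill-sorted at position [0, 0, 0]: expected B, got A


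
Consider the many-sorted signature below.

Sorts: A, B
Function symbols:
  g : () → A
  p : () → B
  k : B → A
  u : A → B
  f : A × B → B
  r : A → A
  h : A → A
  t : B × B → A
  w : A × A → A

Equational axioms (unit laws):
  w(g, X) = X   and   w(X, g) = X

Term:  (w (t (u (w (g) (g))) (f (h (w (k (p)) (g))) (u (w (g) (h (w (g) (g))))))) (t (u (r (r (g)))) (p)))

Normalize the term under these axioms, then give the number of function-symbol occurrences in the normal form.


1. (w (t (u (w (g) (g))) (f (h (w (k (p)) (g))) (u (w (g) (h (w (g) (g))))))) (t (u (r (r (g)))) (p)))  →  (w (t (u (g)) (f (h (w (k (p)) (g))) (u (w (g) (h (w (g) (g))))))) (t (u (r (r (g)))) (p)))
2. (w (t (u (g)) (f (h (w (k (p)) (g))) (u (w (g) (h (w (g) (g))))))) (t (u (r (r (g)))) (p)))  →  (w (t (u (g)) (f (h (k (p))) (u (w (g) (h (w (g) (g))))))) (t (u (r (r (g)))) (p)))
3. (w (t (u (g)) (f (h (k (p))) (u (w (g) (h (w (g) (g))))))) (t (u (r (r (g)))) (p)))  →  (w (t (u (g)) (f (h (k (p))) (u (h (w (g) (g)))))) (t (u (r (r (g)))) (p)))
4. (w (t (u (g)) (f (h (k (p))) (u (h (w (g) (g)))))) (t (u (r (r (g)))) (p)))  →  (w (t (u (g)) (f (h (k (p))) (u (h (g))))) (t (u (r (r (g)))) (p)))
normal form: (w (t (u (g)) (f (h (k (p))) (u (h (g))))) (t (u (r (r (g)))) (p)))

size = 17


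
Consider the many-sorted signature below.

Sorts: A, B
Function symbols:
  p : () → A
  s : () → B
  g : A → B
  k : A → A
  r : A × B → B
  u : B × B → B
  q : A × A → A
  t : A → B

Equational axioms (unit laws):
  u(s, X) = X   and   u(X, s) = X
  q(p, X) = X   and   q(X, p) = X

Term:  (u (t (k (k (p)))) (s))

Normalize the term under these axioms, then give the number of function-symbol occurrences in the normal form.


size = 4

1. (u (t (k (k (p)))) (s))  →  (t (k (k (p))))
normal form: (t (k (k (p))))


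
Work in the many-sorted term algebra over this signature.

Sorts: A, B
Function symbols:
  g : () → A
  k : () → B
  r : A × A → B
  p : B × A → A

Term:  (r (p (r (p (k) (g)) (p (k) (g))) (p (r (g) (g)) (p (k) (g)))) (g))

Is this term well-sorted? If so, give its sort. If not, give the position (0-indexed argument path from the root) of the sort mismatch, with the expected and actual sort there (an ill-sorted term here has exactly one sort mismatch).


        (k) : B
        (g) : A
      (p (k) (g)) : A
        (k) : B
        (g) : A
      (p (k) (g)) : A
    (r (p (k) (g)) (p (k) (g))) : B
        (g) : A
        (g) : A
      (r (g) (g)) : B
        (k) : B
        (g) : A
      (p (k) (g)) : A
    (p (r (g) (g)) (p (k) (g))) : A
  (p (r (p (k) (g)) (p (k) (g))) (p (r (g) (g)) (p (k) (g)))) : A
  (g) : A
(r (p (r (p (k) (g)) (p (k) (g))) (p (r (g) (g)) (p (k) (g)))) (g)) : B

well-sorted; sort = B


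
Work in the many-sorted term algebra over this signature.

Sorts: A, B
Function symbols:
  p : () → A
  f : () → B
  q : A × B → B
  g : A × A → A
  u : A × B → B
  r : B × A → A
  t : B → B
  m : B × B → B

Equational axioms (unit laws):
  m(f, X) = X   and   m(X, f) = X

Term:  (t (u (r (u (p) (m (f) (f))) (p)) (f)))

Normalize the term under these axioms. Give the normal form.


normal form = (t (u (r (u (p) (f)) (p)) (f)))

1. (t (u (r (u (p) (m (f) (f))) (p)) (f)))  →  (t (u (r (u (p) (f)) (p)) (f)))


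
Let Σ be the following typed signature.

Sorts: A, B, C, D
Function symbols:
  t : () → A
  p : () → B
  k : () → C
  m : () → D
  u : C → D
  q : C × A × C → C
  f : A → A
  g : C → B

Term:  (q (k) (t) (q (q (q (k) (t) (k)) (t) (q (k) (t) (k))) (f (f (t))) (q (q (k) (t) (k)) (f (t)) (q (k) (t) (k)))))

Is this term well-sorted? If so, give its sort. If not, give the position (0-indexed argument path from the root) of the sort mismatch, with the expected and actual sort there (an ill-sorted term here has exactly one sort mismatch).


well-sorted; sort = C

  (k) : C
  (t) : A
        (k) : C
        (t) : A
        (k) : C
      (q (k) (t) (k)) : C
      (t) : A
        (k) : C
        (t) : A
        (k) : C
      (q (k) (t) (k)) : C
    (q (q (k) (t) (k)) (t) (q (k) (t) (k))) : C
        (t) : A
      (f (t)) : A
    (f (f (t))) : A
        (k) : C
        (t) : A
        (k) : C
      (q (k) (t) (k)) : C
        (t) : A
      (f (t)) : A
        (k) : C
        (t) : A
        (k) : C
      (q (k) (t) (k)) : C
    (q (q (k) (t) (k)) (f (t)) (q (k) (t) (k))) : C
  (q (q (q (k) (t) (k)) (t) (q (k) (t) (k))) (f (f (t))) (q (q (k) (t) (k)) (f (t)) (q (k) (t) (k)))) : C
(q (k) (t) (q (q (q (k) (t) (k)) (t) (q (k) (t) (k))) (f (f (t))) (q (q (k) (t) (k)) (f (t)) (q (k) (t) (k))))) : C


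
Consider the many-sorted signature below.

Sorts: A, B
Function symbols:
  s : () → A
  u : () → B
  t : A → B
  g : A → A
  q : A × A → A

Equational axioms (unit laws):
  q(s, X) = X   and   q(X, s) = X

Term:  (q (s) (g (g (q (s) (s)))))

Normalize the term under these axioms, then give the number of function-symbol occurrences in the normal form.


size = 3

1. (q (s) (g (g (q (s) (s)))))  →  (g (g (q (s) (s))))
2. (g (g (q (s) (s))))  →  (g (g (s)))
normal form: (g (g (s)))


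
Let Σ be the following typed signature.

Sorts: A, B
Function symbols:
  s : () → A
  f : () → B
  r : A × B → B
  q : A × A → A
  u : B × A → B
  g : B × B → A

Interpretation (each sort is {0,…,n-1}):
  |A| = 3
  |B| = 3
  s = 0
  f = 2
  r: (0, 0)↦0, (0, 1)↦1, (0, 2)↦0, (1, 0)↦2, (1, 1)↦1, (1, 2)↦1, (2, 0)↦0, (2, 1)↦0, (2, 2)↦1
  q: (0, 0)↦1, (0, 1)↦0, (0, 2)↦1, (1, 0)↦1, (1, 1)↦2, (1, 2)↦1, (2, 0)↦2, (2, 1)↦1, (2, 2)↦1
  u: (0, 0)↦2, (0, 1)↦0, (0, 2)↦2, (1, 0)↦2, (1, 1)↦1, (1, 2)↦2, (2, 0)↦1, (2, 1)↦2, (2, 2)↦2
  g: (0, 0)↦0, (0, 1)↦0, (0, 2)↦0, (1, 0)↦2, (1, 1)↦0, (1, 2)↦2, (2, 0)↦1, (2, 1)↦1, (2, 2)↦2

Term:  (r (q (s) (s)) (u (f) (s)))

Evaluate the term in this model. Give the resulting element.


  s = 0
  s = 0
  (q (s) (s)) = q(0, 0) = 1
  f = 2
  s = 0
  (u (f) (s)) = u(2, 0) = 1
  (r (q (s) (s)) (u (f) (s))) = r(1, 1) = 1

value = 1


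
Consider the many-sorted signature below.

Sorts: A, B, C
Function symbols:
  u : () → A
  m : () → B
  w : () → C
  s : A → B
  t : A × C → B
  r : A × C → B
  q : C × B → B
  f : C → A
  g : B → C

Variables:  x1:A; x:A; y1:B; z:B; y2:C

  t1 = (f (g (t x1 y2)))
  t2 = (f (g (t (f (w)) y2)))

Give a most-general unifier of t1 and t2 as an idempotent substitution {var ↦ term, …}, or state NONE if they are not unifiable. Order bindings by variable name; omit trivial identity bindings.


{x1 ↦ (f (w))}


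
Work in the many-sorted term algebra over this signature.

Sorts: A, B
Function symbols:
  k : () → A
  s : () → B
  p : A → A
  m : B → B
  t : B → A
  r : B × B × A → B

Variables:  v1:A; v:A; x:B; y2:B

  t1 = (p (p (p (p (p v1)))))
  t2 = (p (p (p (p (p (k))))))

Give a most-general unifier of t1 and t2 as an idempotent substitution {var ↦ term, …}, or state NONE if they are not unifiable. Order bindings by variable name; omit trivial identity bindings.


{v1 ↦ (k)}


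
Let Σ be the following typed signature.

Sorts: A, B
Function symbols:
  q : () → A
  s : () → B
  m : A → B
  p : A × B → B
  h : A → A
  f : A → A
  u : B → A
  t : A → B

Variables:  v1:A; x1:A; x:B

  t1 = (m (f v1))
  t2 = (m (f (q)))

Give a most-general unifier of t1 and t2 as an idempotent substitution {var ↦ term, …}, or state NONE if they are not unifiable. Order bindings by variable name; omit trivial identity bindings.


{v1 ↦ (q)}


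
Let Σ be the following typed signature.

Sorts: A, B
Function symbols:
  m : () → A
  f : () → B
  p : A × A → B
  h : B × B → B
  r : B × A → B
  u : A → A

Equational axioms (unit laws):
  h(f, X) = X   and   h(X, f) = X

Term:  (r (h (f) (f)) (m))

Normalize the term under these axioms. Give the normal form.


1. (r (h (f) (f)) (m))  →  (r (f) (m))

normal form = (r (f) (m))


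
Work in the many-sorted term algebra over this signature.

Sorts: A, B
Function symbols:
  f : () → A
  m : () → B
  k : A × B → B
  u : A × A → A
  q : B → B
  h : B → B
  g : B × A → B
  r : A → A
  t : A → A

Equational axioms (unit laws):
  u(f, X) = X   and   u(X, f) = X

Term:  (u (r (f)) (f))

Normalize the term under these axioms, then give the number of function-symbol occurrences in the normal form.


1. (u (r (f)) (f))  →  (r (f))
normal form: (r (f))

size = 2


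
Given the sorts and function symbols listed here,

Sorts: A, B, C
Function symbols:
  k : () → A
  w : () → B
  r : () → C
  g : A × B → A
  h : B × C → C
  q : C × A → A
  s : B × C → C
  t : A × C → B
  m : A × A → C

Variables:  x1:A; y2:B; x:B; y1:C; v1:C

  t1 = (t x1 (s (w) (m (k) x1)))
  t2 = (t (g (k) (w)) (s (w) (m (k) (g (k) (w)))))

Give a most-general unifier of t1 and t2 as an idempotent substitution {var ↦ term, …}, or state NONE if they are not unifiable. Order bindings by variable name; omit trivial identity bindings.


{x1 ↦ (g (k) (w))}


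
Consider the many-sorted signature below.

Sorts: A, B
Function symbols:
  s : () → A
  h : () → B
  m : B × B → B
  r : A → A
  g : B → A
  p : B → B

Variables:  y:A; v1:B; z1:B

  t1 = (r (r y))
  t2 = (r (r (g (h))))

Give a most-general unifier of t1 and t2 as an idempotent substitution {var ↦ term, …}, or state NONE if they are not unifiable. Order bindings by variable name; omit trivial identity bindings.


{y ↦ (g (h))}


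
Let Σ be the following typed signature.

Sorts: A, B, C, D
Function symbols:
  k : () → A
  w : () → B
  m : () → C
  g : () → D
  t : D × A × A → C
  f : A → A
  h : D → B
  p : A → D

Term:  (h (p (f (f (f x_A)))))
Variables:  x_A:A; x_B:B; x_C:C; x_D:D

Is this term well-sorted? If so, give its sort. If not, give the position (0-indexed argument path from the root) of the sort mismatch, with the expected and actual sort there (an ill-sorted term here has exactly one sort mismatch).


well-sorted; sort = B

          x_A : A
        (f x_A) : A
      (f (f x_A)) : A
    (f (f (f x_A))) : A
  (p (f (f (f x_A)))) : D
(h (p (f (f (f x_A))))) : B


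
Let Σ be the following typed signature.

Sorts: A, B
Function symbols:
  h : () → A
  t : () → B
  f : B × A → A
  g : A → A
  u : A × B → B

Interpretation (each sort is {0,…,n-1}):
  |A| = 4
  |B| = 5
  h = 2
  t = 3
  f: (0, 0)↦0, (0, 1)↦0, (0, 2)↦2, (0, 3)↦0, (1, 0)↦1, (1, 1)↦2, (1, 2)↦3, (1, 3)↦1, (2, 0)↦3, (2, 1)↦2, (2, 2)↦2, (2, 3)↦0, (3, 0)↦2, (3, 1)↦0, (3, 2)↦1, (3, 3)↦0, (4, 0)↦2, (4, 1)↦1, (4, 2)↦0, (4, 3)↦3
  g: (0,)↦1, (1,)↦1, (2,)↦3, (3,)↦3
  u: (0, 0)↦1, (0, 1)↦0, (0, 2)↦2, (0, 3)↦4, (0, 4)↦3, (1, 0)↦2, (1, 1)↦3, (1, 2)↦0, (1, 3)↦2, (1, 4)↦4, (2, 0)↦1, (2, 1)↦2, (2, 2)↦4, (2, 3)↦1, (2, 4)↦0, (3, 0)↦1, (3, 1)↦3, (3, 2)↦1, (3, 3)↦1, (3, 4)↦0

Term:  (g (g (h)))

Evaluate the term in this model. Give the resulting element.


  h = 2
  (g (h)) = g(2,) = 3
  (g (g (h))) = g(3,) = 3

value = 3


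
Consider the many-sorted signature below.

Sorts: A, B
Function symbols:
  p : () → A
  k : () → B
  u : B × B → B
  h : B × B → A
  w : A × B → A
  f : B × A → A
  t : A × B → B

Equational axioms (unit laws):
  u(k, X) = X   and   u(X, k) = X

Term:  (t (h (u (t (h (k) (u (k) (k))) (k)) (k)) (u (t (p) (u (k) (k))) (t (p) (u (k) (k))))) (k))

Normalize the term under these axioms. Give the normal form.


normal form = (t (h (t (h (k) (k)) (k)) (u (t (p) (k)) (t (p) (k)))) (k))

1. (t (h (u (t (h (k) (u (k) (k))) (k)) (k)) (u (t (p) (u (k) (k))) (t (p) (u (k) (k))))) (k))  →  (t (h (t (h (k) (u (k) (k))) (k)) (u (t (p) (u (k) (k))) (t (p) (u (k) (k))))) (k))
2. (t (h (t (h (k) (u (k) (k))) (k)) (u (t (p) (u (k) (k))) (t (p) (u (k) (k))))) (k))  →  (t (h (t (h (k) (k)) (k)) (u (t (p) (u (k) (k))) (t (p) (u (k) (k))))) (k))
3. (t (h (t (h (k) (k)) (k)) (u (t (p) (u (k) (k))) (t (p) (u (k) (k))))) (k))  →  (t (h (t (h (k) (k)) (k)) (u (t (p) (k)) (t (p) (u (k) (k))))) (k))
4. (t (h (t (h (k) (k)) (k)) (u (t (p) (k)) (t (p) (u (k) (k))))) (k))  →  (t (h (t (h (k) (k)) (k)) (u (t (p) (k)) (t (p) (k)))) (k))


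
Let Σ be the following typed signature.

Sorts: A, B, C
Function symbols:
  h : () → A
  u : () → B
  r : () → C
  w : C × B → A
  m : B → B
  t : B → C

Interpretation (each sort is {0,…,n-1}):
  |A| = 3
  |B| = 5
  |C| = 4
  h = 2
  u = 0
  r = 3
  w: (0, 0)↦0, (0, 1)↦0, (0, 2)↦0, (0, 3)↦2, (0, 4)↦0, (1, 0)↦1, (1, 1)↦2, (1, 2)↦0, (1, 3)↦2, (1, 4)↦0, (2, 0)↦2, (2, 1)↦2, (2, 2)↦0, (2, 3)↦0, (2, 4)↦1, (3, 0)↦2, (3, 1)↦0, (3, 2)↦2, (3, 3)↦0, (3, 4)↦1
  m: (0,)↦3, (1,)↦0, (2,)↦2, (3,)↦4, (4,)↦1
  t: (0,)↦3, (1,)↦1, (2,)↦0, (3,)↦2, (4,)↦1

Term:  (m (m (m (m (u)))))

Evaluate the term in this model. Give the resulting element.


  u = 0
  (m (u)) = m(0,) = 3
  (m (m (u))) = m(3,) = 4
  (m (m (m (u)))) = m(4,) = 1
  (m (m (m (m (u))))) = m(1,) = 0

value = 0
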